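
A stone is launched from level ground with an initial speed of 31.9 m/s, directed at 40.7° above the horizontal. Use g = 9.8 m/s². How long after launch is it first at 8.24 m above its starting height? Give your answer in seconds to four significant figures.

Components: vₓ = 31.90 cos 40.7° = 24.18 m/s, v_y0 = 31.90 sin 40.7° = 20.80 m/s.
Height y(t) = 20.80 t − 4.900 t² = 8.24 gives 4.900 t² − 20.80 t + 8.24 = 0.
Quadratic formula: t = (20.80 ± √271.22) / 9.80 = (20.80 ± 16.47) / 9.80 → t = 0.4422 s or 3.803 s.
The first (ascending) time is 0.4422 s.

0.4422 s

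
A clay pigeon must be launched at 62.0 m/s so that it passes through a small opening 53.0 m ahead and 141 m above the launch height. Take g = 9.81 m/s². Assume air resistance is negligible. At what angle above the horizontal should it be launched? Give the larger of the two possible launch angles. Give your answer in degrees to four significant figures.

Trajectory: y = x tanθ − g x² (1 + tan²θ)/(2v₀²). With x = 53.0, y = 141, v₀ = 62.0, g = 9.81:
3.584 tan²θ − 53.0 tanθ + (144.6) = 0.
tanθ = [53.0 ± √(53.0² − 4 × 3.584 × (144.6))] / (2 × 3.584) = (53.0 ± 27.13) / 7.169, giving tanθ = 3.609 or 11.18.
θ = 74.51° or 84.89°; the larger is 84.89°.

84.89°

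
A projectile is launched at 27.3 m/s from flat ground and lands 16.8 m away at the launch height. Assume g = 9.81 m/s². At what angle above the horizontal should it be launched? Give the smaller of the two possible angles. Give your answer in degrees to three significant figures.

Level-ground range R = v₀² sin(2θ)/g ⇒ sin(2θ) = gR/v₀² = 9.81 × 16.8 / 27.3² = 0.2211.
2θ = 12.78° or 180° − 12.78° = 167.2°, so θ = 6.388° or 83.61°.
The smaller angle is 6.388°.

6.39°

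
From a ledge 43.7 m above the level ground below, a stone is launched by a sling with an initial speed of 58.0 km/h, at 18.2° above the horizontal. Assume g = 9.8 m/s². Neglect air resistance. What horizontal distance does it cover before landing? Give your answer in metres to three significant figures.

54.2 m

Convert: 58.0 km/h = 58.0/3.6 = 16.11 m/s.
Components: vₓ = 16.11 cos 18.2° = 15.31 m/s, v_y0 = 16.11 sin 18.2° = 5.032 m/s.
The projectile lands when y = 43.7 + (5.032) t − ½·9.80·t² = 0. Positive root: t = (5.032 + √(5.032² + 2·9.80·43.7)) / 9.80 = (5.032 + 29.70) / 9.80 = 3.544 s.
Horizontal distance: R = vₓ t = 15.31 × 3.544 = 54.24 m.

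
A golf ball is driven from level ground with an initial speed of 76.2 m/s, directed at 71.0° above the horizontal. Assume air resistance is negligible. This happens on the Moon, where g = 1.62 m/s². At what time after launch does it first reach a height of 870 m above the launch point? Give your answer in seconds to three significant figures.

14.4 s

Resolve: vₓ = 76.20 cos 71.0° = 24.81 m/s and v_y0 = 76.20 sin 71.0° = 72.05 m/s.
Height y(t) = 72.05 t − 0.8100 t² = 870 gives 0.8100 t² − 72.05 t + 870 = 0.
t = [72.05 ± √(72.05² − 2·1.62·870)] / 1.62 = (72.05 ± 48.71) / 1.62, so t = 14.41 s or t = 74.54 s.
The first (ascending) time is 14.41 s.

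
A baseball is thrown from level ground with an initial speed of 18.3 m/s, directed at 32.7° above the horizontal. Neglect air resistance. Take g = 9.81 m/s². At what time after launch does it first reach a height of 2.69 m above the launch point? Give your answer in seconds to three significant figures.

vₓ = 18.30 cos 32.7° = 15.40 m/s; v_y0 = 18.30 sin 32.7° = 9.886 m/s.
Require v_y0 t − ½ g t² = 2.69, i.e. 4.905 t² − 9.886 t + 2.69 = 0.
Quadratic formula: t = (9.886 ± √44.963) / 9.81 = (9.886 ± 6.705) / 9.81 → t = 0.3243 s or 1.691 s.
The first (ascending) time is 0.3243 s.

0.324 s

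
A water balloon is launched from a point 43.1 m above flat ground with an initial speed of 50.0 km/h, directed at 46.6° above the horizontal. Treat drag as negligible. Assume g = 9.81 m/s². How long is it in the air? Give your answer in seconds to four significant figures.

4.166 s

Convert: 50.0 km/h = 50.0/3.6 = 13.89 m/s.
Components: vₓ = 13.89 cos 46.6° = 9.543 m/s, v_y0 = 13.89 sin 46.6° = 10.09 m/s.
With up positive and y = 0 at the ground: y(t) = 43.1 + (10.09) t − 4.905 t². Setting y = 0 and taking the positive root: t = [10.09 + √(10.09² + 2·9.81·43.1)] / 9.81 = (10.09 + 30.78) / 9.81 = 4.166 s.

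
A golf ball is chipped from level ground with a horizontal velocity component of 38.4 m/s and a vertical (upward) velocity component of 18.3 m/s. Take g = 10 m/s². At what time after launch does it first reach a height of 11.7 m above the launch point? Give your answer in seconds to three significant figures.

Set y = v_y0 t − ½ g t² = 11.7: 5.000 t² − 18.30 t + 11.7 = 0.
t = [18.30 ± √(18.30² − 2·10.0·11.7)] / 10.0 = (18.30 ± 10.04) / 10.0, so t = 0.8256 s or t = 2.834 s.
The first (ascending) time is 0.8256 s.

0.826 s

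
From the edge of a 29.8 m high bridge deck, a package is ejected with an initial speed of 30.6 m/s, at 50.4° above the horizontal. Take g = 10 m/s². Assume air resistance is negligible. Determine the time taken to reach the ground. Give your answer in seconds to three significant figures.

Horizontal component vₓ = 30.60 cos 50.4° = 19.51 m/s; vertical v_y0 = 30.60 sin 50.4° = 23.58 m/s.
Vertical motion (up positive, ground at y = 0): 5.000 t² − (23.58) t − 29.8 = 0, so t = (23.58 + √(23.58² + 2·10.0·29.8)) / 10.0 = (23.58 + 33.94) / 10.0 = 5.752 s.

5.75 s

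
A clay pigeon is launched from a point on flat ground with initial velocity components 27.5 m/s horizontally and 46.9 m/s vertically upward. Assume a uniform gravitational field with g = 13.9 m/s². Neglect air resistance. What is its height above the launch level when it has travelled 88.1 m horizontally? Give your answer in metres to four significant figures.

78.92 m

Time to reach x = 88.1 m: t = x/vₓ = 88.1/27.50 = 3.204 s.
Height: y = v_y0 t − ½ g t² = 46.90 × 3.204 − 6.950 × 3.204² = 150.3 − 71.33 = 78.92 m.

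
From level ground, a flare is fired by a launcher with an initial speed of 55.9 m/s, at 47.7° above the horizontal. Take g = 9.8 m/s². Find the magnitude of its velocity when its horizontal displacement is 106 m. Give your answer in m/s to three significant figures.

40.0 m/s

vₓ = 55.90 cos 47.7° = 37.62 m/s; v_y0 = 55.90 sin 47.7° = 41.35 m/s.
x = vₓ t ⇒ t = 106/37.62 = 2.818 s.
Vertical velocity there: v_y = v_y0 − g t = 41.35 − 9.80 × 2.818 = 13.73 m/s.
Speed: √(vₓ² + v_y²) = √(37.62² + 13.73²) = 40.05 m/s.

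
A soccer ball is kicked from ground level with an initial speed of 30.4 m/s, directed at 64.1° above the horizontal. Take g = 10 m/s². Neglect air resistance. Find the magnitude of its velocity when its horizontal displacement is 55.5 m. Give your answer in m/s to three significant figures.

vₓ = 30.40 cos 64.1° = 13.28 m/s; v_y0 = 30.40 sin 64.1° = 27.35 m/s.
Time to reach x = 55.5 m: t = x/vₓ = 55.5/13.28 = 4.180 s.
Vertical velocity there: v_y = v_y0 − g t = 27.35 − 10.0 × 4.180 = −14.45 m/s.
Speed: √(vₓ² + v_y²) = √(13.28² + 14.45²) = 19.62 m/s.

19.6 m/s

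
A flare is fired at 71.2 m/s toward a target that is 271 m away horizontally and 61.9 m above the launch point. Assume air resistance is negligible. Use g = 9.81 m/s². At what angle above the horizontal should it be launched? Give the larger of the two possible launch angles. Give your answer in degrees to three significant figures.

Trajectory: y = x tanθ − g x² (1 + tan²θ)/(2v₀²). With x = 271, y = 61.9, v₀ = 71.2, g = 9.81:
71.06 tan²θ − 271 tanθ + (133.0) = 0.
tanθ = [271 ± √(271² − 4 × 71.06 × (133.0))] / (2 × 71.06) = (271 ± 188.8) / 142.1, giving tanθ = 0.5783 or 3.235.
θ = 30.04° or 72.82°; the larger is 72.82°.

72.8°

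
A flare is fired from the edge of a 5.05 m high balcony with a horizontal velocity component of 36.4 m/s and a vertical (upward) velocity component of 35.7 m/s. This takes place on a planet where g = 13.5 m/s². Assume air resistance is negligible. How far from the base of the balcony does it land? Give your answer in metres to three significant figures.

198 m

Vertical motion (up positive, ground at y = 0): 6.750 t² − (35.70) t − 5.05 = 0, so t = (35.70 + √(35.70² + 2·13.5·5.05)) / 13.5 = (35.70 + 37.56) / 13.5 = 5.427 s.
Horizontal distance: R = vₓ t = 36.40 × 5.427 = 197.5 m.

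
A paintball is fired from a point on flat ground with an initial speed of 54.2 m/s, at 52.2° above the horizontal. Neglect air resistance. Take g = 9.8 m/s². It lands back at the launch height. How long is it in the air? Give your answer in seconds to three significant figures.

8.74 s

vₓ = 54.20 cos 52.2° = 33.22 m/s; v_y0 = 54.20 sin 52.2° = 42.83 m/s.
Landing at launch height ⇒ T = 2 v_y0 / g = 2 × 42.83 / 9.80 = 8.740 s.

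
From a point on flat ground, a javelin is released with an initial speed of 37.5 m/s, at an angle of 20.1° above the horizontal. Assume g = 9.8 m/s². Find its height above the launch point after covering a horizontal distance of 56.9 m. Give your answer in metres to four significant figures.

Resolve: vₓ = 37.50 cos 20.1° = 35.22 m/s and v_y0 = 37.50 sin 20.1° = 12.89 m/s.
Time to reach x = 56.9 m: t = x/vₓ = 56.9/35.22 = 1.616 s.
Height: y = v_y0 t − ½ g t² = 12.89 × 1.616 − 4.900 × 1.616² = 20.82 − 12.79 = 8.030 m.

8.030 m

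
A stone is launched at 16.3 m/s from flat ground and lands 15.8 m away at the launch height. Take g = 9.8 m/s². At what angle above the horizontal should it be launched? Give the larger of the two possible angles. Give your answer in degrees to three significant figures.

72.2°

Level-ground range R = v₀² sin(2θ)/g ⇒ sin(2θ) = gR/v₀² = 9.80 × 15.8 / 16.3² = 0.5828.
2θ = 35.65° or 180° − 35.65° = 144.4°, so θ = 17.82° or 72.18°.
The larger angle is 72.18°.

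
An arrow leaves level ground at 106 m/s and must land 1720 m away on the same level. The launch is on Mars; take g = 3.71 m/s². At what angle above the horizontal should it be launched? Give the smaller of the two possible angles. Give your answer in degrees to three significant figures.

From R = (v₀²/g) sin 2θ: sin 2θ = 3.71 × 1720 / 11236 = 0.5679.
2θ = 34.61° or 180° − 34.61° = 145.4°, so θ = 17.30° or 72.70°.
The smaller angle is 17.30°.

17.3°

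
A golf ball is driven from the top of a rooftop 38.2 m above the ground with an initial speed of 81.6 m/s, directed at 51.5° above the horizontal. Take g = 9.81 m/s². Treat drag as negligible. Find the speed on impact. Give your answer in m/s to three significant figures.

Horizontal component vₓ = 81.60 cos 51.5° = 50.80 m/s; vertical v_y0 = 81.60 sin 51.5° = 63.86 m/s.
With up positive and y = 0 at the ground: y(t) = 38.2 + (63.86) t − 4.905 t². Setting y = 0 and taking the positive root: t = [63.86 + √(63.86² + 2·9.81·38.2)] / 9.81 = (63.86 + 69.48) / 9.81 = 13.59 s.
Vertical velocity at impact: v_y = v_y0 − g t = 63.86 − 9.81 × 13.59 = −69.48 m/s.
Speed: |v| = √(vₓ² + v_y²) = √(50.80² + 69.48²) = 86.07 m/s.

86.1 m/s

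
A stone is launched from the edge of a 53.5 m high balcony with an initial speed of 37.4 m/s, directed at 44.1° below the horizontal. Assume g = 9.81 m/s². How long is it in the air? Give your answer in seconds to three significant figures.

Components: vₓ = 37.40 cos 44.1° = 26.86 m/s, v_y0 = −26.03 m/s (downward).
Vertical motion (up positive, ground at y = 0): 4.905 t² − (−26.03) t − 53.5 = 0, so t = (−26.03 + √(26.03² + 2·9.81·53.5)) / 9.81 = (−26.03 + 41.56) / 9.81 = 1.583 s.

1.58 s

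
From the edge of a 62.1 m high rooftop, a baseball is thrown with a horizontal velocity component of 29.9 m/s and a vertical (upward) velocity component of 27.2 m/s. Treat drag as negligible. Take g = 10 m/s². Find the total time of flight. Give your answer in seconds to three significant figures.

7.17 s

The projectile lands when y = 62.1 + (27.20) t − ½·10.0·t² = 0. Positive root: t = (27.20 + √(27.20² + 2·10.0·62.1)) / 10.0 = (27.20 + 44.52) / 10.0 = 7.172 s.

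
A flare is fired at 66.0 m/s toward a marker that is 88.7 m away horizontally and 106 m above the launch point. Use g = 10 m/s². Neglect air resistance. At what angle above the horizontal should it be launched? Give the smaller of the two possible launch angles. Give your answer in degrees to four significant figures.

56.96°

Trajectory: y = x tanθ − g x² (1 + tan²θ)/(2v₀²). With x = 88.7, y = 106, v₀ = 66.0, g = 10.0:
9.031 tan²θ − 88.7 tanθ + (115.0) = 0.
tanθ = [88.7 ± √(88.7² − 4 × 9.031 × (115.0))] / (2 × 9.031) = (88.7 ± 60.93) / 18.06, giving tanθ = 1.538 or 8.284.
θ = 56.96° or 83.12°; the smaller is 56.96°.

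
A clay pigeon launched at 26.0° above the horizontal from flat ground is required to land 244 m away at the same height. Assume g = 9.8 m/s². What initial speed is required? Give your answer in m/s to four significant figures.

On level ground R = v₀² sin 2θ / g ⇒ v₀ = √(gR / sin 2θ).
v₀ = √(9.80 × 244 / sin 52.00°) = √(2391 / 0.7880) = √3034.5 = 55.09 m/s.

55.09 m/s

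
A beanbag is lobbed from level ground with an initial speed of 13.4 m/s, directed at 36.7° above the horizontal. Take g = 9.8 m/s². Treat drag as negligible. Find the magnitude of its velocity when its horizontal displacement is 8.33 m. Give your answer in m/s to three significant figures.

Horizontal component vₓ = 13.40 cos 36.7° = 10.74 m/s; vertical v_y0 = 13.40 sin 36.7° = 8.008 m/s.
x = vₓ t ⇒ t = 8.33/10.74 = 0.7753 s.
Vertical velocity there: v_y = v_y0 − g t = 8.008 − 9.80 × 0.7753 = 0.4099 m/s.
Speed: √(vₓ² + v_y²) = √(10.74² + 0.4099²) = 10.75 m/s.

10.8 m/s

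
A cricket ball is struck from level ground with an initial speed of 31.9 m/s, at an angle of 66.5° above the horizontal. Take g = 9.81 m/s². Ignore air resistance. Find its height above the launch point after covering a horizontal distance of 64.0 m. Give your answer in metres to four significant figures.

23.02 m

Horizontal component vₓ = 31.90 cos 66.5° = 12.72 m/s; vertical v_y0 = 31.90 sin 66.5° = 29.25 m/s.
Time to reach x = 64.0 m: t = x/vₓ = 64.0/12.72 = 5.031 s.
Height: y = v_y0 t − ½ g t² = 29.25 × 5.031 − 4.905 × 5.031² = 147.2 − 124.2 = 23.02 m.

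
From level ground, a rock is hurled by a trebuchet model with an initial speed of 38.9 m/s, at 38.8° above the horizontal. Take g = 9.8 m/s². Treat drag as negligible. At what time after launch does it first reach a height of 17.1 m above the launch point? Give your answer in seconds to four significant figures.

Resolve: vₓ = 38.90 cos 38.8° = 30.32 m/s and v_y0 = 38.90 sin 38.8° = 24.37 m/s.
Require v_y0 t − ½ g t² = 17.1, i.e. 4.900 t² − 24.37 t + 17.1 = 0.
t = [24.37 ± √(24.37² − 2·9.80·17.1)] / 9.80 = (24.37 ± 16.09) / 9.80, so t = 0.8451 s or t = 4.129 s.
The first (ascending) time is 0.8451 s.

0.8451 s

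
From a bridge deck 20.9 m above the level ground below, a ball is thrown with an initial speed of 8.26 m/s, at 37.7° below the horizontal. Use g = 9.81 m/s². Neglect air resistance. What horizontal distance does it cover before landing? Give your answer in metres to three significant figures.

vₓ = 8.260 cos 37.7° = 6.536 m/s; v_y0 = −5.051 m/s (downward).
Vertical motion (up positive, ground at y = 0): 4.905 t² − (−5.051) t − 20.9 = 0, so t = (−5.051 + √(5.051² + 2·9.81·20.9)) / 9.81 = (−5.051 + 20.87) / 9.81 = 1.613 s.
Horizontal distance: R = vₓ t = 6.536 × 1.613 = 10.54 m.

10.5 m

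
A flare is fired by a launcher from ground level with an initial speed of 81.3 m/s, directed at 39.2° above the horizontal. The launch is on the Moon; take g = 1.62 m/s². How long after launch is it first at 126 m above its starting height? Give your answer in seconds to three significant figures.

2.56 s

Components: vₓ = 81.30 cos 39.2° = 63.00 m/s, v_y0 = 81.30 sin 39.2° = 51.38 m/s.
Height y(t) = 51.38 t − 0.8100 t² = 126 gives 0.8100 t² − 51.38 t + 126 = 0.
t = [51.38 ± √(51.38² − 2·1.62·126)] / 1.62 = (51.38 ± 47.24) / 1.62, so t = 2.555 s or t = 60.88 s.
The first (ascending) time is 2.555 s.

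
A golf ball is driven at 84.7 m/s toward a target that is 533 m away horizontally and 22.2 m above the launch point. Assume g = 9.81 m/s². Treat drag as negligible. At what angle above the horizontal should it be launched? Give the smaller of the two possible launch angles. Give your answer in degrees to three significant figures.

Trajectory: y = x tanθ − g x² (1 + tan²θ)/(2v₀²). With x = 533, y = 22.2, v₀ = 84.7, g = 9.81:
194.2 tan²θ − 533 tanθ + (216.4) = 0.
tanθ = [533 ± √(533² − 4 × 194.2 × (216.4))] / (2 × 194.2) = (533 ± 340.5) / 388.5, giving tanθ = 0.4956 or 2.249.
θ = 26.36° or 66.02°; the smaller is 26.36°.

26.4°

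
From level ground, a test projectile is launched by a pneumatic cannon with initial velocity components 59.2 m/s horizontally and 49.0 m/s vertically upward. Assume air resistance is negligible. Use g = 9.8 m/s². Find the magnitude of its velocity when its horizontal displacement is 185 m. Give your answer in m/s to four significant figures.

Time to reach x = 185 m: t = x/vₓ = 185/59.20 = 3.125 s.
Vertical velocity there: v_y = v_y0 − g t = 49.00 − 9.80 × 3.125 = 18.37 m/s.
Speed: √(vₓ² + v_y²) = √(59.20² + 18.37²) = 61.99 m/s.

61.99 m/s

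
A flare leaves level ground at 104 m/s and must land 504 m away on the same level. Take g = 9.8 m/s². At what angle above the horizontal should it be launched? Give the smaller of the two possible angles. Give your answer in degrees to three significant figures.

Level-ground range R = v₀² sin(2θ)/g ⇒ sin(2θ) = gR/v₀² = 9.80 × 504 / 104² = 0.4567.
2θ = 27.17° or 180° − 27.17° = 152.8°, so θ = 13.59° or 76.41°.
The smaller angle is 13.59°.

13.6°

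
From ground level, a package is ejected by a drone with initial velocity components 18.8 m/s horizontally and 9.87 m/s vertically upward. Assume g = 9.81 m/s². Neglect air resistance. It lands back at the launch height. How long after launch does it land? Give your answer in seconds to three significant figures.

Time of flight on level ground: T = 2 v_y0 / g = 2 × 9.870 / 9.81 = 2.012 s.

2.01 s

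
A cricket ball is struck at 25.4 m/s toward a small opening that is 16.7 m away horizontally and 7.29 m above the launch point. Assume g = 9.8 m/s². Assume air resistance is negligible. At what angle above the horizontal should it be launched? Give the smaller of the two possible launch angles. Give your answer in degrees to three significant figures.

Trajectory: y = x tanθ − g x² (1 + tan²θ)/(2v₀²). With x = 16.7, y = 7.29, v₀ = 25.4, g = 9.80:
2.118 tan²θ − 16.7 tanθ + (9.408) = 0.
tanθ = [16.7 ± √(16.7² − 4 × 2.118 × (9.408))] / (2 × 2.118) = (16.7 ± 14.11) / 4.236, giving tanθ = 0.6107 or 7.273.
θ = 31.41° or 82.17°; the smaller is 31.41°.

31.4°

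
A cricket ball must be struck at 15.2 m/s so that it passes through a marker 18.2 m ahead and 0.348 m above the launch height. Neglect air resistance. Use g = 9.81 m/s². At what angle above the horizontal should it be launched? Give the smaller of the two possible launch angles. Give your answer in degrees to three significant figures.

26.7°

Trajectory: y = x tanθ − g x² (1 + tan²θ)/(2v₀²). With x = 18.2, y = 0.348, v₀ = 15.2, g = 9.81:
7.032 tan²θ − 18.2 tanθ + (7.380) = 0.
tanθ = [18.2 ± √(18.2² − 4 × 7.032 × (7.380))] / (2 × 7.032) = (18.2 ± 11.12) / 14.06, giving tanθ = 0.5034 or 2.085.
θ = 26.72° or 64.37°; the smaller is 26.72°.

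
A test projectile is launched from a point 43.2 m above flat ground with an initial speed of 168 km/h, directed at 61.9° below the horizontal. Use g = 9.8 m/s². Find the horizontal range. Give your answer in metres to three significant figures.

Convert: 168 km/h = 168/3.6 = 46.67 m/s.
Resolve: vₓ = 46.67 cos 61.9° = 21.98 m/s and v_y0 = −41.17 m/s (downward).
With up positive and y = 0 at the ground: y(t) = 43.2 + (−41.17) t − 4.900 t². Setting y = 0 and taking the positive root: t = [−41.17 + √(41.17² + 2·9.80·43.2)] / 9.80 = (−41.17 + 50.41) / 9.80 = 0.9435 s.
Horizontal distance: R = vₓ t = 21.98 × 0.9435 = 20.74 m.

20.7 m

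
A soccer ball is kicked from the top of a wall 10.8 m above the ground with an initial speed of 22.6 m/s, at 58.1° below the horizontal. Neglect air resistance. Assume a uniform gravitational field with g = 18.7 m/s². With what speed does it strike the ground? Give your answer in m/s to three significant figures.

30.2 m/s

Horizontal component vₓ = 22.60 cos 58.1° = 11.94 m/s; vertical v_y0 = −19.19 m/s (downward).
Vertical motion (up positive, ground at y = 0): 9.350 t² − (−19.19) t − 10.8 = 0, so t = (−19.19 + √(19.19² + 2·18.7·10.8)) / 18.7 = (−19.19 + 27.79) / 18.7 = 0.4598 s.
Vertical velocity at impact: v_y = v_y0 − g t = −19.19 − 18.7 × 0.4598 = −27.79 m/s.
Speed: |v| = √(vₓ² + v_y²) = √(11.94² + 27.79²) = 30.24 m/s.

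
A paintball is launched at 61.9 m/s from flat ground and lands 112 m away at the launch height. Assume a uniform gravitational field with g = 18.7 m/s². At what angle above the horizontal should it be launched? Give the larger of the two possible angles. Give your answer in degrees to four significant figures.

73.43°

R = v₀² sin 2θ / g gives sin 2θ = gR/v₀² = 18.7·112/61.9² = 0.5466.
2θ = 33.13° or 180° − 33.13° = 146.9°, so θ = 16.57° or 73.43°.
The larger angle is 73.43°.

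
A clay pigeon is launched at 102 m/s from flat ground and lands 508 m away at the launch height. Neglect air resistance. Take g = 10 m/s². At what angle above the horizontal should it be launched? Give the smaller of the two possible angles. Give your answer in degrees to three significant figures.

14.6°

Level-ground range R = v₀² sin(2θ)/g ⇒ sin(2θ) = gR/v₀² = 10.0 × 508 / 102² = 0.4883.
2θ = 29.23° or 180° − 29.23° = 150.8°, so θ = 14.61° or 75.39°.
The smaller angle is 14.61°.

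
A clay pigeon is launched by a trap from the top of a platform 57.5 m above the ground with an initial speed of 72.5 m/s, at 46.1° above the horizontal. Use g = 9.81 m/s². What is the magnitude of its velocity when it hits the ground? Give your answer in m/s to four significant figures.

79.90 m/s

Resolve: vₓ = 72.50 cos 46.1° = 50.27 m/s and v_y0 = 72.50 sin 46.1° = 52.24 m/s.
Vertical motion (up positive, ground at y = 0): 4.905 t² − (52.24) t − 57.5 = 0, so t = (52.24 + √(52.24² + 2·9.81·57.5)) / 9.81 = (52.24 + 62.11) / 9.81 = 11.66 s.
Vertical velocity at impact: v_y = v_y0 − g t = 52.24 − 9.81 × 11.66 = −62.11 m/s.
Speed: |v| = √(vₓ² + v_y²) = √(50.27² + 62.11²) = 79.90 m/s.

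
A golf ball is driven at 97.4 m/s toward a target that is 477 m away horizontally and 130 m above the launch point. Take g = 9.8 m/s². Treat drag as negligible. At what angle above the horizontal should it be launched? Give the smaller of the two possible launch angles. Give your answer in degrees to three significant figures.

Trajectory: y = x tanθ − g x² (1 + tan²θ)/(2v₀²). With x = 477, y = 130, v₀ = 97.4, g = 9.80:
117.5 tan²θ − 477 tanθ + (247.5) = 0.
tanθ = [477 ± √(477² − 4 × 117.5 × (247.5))] / (2 × 117.5) = (477 ± 333.4) / 235.0, giving tanθ = 0.6108 or 3.448.
θ = 31.42° or 73.83°; the smaller is 31.42°.

31.4°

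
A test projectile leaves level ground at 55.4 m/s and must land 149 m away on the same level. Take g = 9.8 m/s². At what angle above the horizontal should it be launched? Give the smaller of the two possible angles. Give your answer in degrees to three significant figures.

Level-ground range R = v₀² sin(2θ)/g ⇒ sin(2θ) = gR/v₀² = 9.80 × 149 / 55.4² = 0.4758.
2θ = 28.41° or 180° − 28.41° = 151.6°, so θ = 14.20° or 75.80°.
The smaller angle is 14.20°.

14.2°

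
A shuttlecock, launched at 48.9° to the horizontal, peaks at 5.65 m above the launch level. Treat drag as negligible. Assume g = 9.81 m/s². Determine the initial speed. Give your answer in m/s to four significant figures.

At the peak v_y = 0, so v_y0 = √(2gH) = √(2 × 9.81 × 5.65) = 10.53 m/s.
v_y0 = v₀ sin θ ⇒ v₀ = 10.53 / sin 48.9° = 13.97 m/s.

13.97 m/s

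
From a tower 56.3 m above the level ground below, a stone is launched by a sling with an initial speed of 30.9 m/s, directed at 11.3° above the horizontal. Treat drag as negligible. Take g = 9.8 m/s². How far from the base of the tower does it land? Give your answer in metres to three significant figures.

123 m

Resolve: vₓ = 30.90 cos 11.3° = 30.30 m/s and v_y0 = 30.90 sin 11.3° = 6.055 m/s.
Vertical motion (up positive, ground at y = 0): 4.900 t² − (6.055) t − 56.3 = 0, so t = (6.055 + √(6.055² + 2·9.80·56.3)) / 9.80 = (6.055 + 33.77) / 9.80 = 4.063 s.
Horizontal distance: R = vₓ t = 30.30 × 4.063 = 123.1 m.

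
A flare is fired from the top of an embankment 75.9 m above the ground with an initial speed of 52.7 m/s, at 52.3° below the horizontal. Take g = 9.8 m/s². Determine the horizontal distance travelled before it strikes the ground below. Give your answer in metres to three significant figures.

49.7 m

vₓ = 52.70 cos 52.3° = 32.23 m/s; v_y0 = −41.70 m/s (downward).
With up positive and y = 0 at the ground: y(t) = 75.9 + (−41.70) t − 4.900 t². Setting y = 0 and taking the positive root: t = [−41.70 + √(41.70² + 2·9.80·75.9)] / 9.80 = (−41.70 + 56.80) / 9.80 = 1.541 s.
Horizontal distance: R = vₓ t = 32.23 × 1.541 = 49.67 m.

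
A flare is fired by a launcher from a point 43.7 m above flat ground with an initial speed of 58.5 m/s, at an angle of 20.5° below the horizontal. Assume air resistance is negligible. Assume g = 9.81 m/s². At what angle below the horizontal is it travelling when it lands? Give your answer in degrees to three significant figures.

Resolve: vₓ = 58.50 cos 20.5° = 54.80 m/s and v_y0 = −20.49 m/s (downward).
Vertical motion (up positive, ground at y = 0): 4.905 t² − (−20.49) t − 43.7 = 0, so t = (−20.49 + √(20.49² + 2·9.81·43.7)) / 9.81 = (−20.49 + 35.74) / 9.81 = 1.554 s.
At impact: v_y = v_y0 − g t = −35.74 m/s; vₓ = 54.80 m/s.
Angle below horizontal: arctan(|v_y|/vₓ) = arctan(35.74/54.80) = 33.11°.

33.1°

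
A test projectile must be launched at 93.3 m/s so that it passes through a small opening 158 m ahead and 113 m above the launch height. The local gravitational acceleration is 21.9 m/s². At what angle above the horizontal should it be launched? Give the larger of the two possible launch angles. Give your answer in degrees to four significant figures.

75.37°

Trajectory: y = x tanθ − g x² (1 + tan²θ)/(2v₀²). With x = 158, y = 113, v₀ = 93.3, g = 21.9:
31.40 tan²θ − 158 tanθ + (144.4) = 0.
tanθ = [158 ± √(158² − 4 × 31.40 × (144.4))] / (2 × 31.40) = (158 ± 82.62) / 62.81, giving tanθ = 1.200 or 3.831.
θ = 50.20° or 75.37°; the larger is 75.37°.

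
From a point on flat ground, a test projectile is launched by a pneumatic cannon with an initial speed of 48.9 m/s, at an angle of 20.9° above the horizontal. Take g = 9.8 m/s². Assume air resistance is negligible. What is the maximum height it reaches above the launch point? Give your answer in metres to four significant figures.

15.53 m

vₓ = 48.90 cos 20.9° = 45.68 m/s; v_y0 = 48.90 sin 20.9° = 17.44 m/s.
Peak height H = v_y0² / (2g) = 304.31 / 19.60 = 15.53 m.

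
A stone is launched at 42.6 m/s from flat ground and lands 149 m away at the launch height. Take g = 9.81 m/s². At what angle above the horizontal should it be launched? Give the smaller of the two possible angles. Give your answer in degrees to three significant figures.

26.8°

R = v₀² sin 2θ / g gives sin 2θ = gR/v₀² = 9.81·149/42.6² = 0.8054.
2θ = 53.65° or 180° − 53.65° = 126.3°, so θ = 26.83° or 63.17°.
The smaller angle is 26.83°.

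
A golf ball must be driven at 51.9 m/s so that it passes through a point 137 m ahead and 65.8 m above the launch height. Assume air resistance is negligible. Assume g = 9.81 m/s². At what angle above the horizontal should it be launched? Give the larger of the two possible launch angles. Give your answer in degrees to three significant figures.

Trajectory: y = x tanθ − g x² (1 + tan²θ)/(2v₀²). With x = 137, y = 65.8, v₀ = 51.9, g = 9.81:
34.18 tan²θ − 137 tanθ + (99.98) = 0.
tanθ = [137 ± √(137² − 4 × 34.18 × (99.98))] / (2 × 34.18) = (137 ± 71.42) / 68.36, giving tanθ = 0.9594 or 3.049.
θ = 43.81° or 71.84°; the larger is 71.84°.

71.8°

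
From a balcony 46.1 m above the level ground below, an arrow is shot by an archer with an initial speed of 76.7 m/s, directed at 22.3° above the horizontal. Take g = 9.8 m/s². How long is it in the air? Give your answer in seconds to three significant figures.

7.24 s

Horizontal component vₓ = 76.70 cos 22.3° = 70.96 m/s; vertical v_y0 = 76.70 sin 22.3° = 29.10 m/s.
The projectile lands when y = 46.1 + (29.10) t − ½·9.80·t² = 0. Positive root: t = (29.10 + √(29.10² + 2·9.80·46.1)) / 9.80 = (29.10 + 41.84) / 9.80 = 7.239 s.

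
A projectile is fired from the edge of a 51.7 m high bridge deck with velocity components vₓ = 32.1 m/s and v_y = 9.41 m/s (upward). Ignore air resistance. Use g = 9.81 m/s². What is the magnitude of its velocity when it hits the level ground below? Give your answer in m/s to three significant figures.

With up positive and y = 0 at the ground: y(t) = 51.7 + (9.410) t − 4.905 t². Setting y = 0 and taking the positive root: t = [9.410 + √(9.410² + 2·9.81·51.7)] / 9.81 = (9.410 + 33.21) / 9.81 = 4.345 s.
Vertical velocity at impact: v_y = v_y0 − g t = 9.410 − 9.81 × 4.345 = −33.21 m/s.
Speed: |v| = √(vₓ² + v_y²) = √(32.10² + 33.21²) = 46.19 m/s.

46.2 m/s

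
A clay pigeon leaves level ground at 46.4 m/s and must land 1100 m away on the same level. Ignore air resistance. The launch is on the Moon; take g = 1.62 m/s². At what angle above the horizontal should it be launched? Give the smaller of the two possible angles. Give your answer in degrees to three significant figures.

27.9°

From R = (v₀²/g) sin 2θ: sin 2θ = 1.62 × 1100 / 2153.0 = 0.8277.
2θ = 55.86° or 180° − 55.86° = 124.1°, so θ = 27.93° or 62.07°.
The smaller angle is 27.93°.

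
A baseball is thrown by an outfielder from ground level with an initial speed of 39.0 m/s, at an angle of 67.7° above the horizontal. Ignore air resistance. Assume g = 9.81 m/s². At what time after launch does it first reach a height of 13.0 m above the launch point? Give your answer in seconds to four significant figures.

Components: vₓ = 39.00 cos 67.7° = 14.80 m/s, v_y0 = 39.00 sin 67.7° = 36.08 m/s.
Height y(t) = 36.08 t − 4.905 t² = 13.0 gives 4.905 t² − 36.08 t + 13.0 = 0.
Quadratic formula: t = (36.08 ± √1046.9) / 9.81 = (36.08 ± 32.36) / 9.81 → t = 0.3799 s or 6.977 s.
The first (ascending) time is 0.3799 s.

0.3799 s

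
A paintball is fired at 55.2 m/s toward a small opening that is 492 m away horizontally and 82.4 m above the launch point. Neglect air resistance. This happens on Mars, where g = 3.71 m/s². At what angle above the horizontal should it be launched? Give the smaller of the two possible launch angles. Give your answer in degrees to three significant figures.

29.3°

Trajectory: y = x tanθ − g x² (1 + tan²θ)/(2v₀²). With x = 492, y = 82.4, v₀ = 55.2, g = 3.71:
147.4 tan²θ − 492 tanθ + (229.8) = 0.
tanθ = [492 ± √(492² − 4 × 147.4 × (229.8))] / (2 × 147.4) = (492 ± 326.5) / 294.7, giving tanθ = 0.5614 or 2.777.
θ = 29.31° or 70.20°; the smaller is 29.31°.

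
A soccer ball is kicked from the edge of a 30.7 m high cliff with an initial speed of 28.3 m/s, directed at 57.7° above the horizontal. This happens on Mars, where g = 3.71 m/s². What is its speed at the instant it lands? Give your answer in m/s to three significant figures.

Resolve: vₓ = 28.30 cos 57.7° = 15.12 m/s and v_y0 = 28.30 sin 57.7° = 23.92 m/s.
Vertical motion (up positive, ground at y = 0): 1.855 t² − (23.92) t − 30.7 = 0, so t = (23.92 + √(23.92² + 2·3.71·30.7)) / 3.71 = (23.92 + 28.28) / 3.71 = 14.07 s.
Vertical velocity at impact: v_y = v_y0 − g t = 23.92 − 3.71 × 14.07 = −28.28 m/s.
Speed: |v| = √(vₓ² + v_y²) = √(15.12² + 28.28²) = 32.07 m/s.

32.1 m/s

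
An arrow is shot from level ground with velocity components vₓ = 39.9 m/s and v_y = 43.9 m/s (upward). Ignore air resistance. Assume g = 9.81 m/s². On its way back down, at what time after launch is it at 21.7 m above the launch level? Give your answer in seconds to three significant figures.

Set y = v_y0 t − ½ g t² = 21.7: 4.905 t² − 43.90 t + 21.7 = 0.
Quadratic formula: t = (43.90 ± √1501.5) / 9.81 = (43.90 ± 38.75) / 9.81 → t = 0.5251 s or 8.425 s.
The descending-branch root is 8.425 s.

8.42 s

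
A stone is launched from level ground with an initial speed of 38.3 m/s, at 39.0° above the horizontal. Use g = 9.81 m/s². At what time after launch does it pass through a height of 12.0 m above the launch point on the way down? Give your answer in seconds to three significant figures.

Resolve: vₓ = 38.30 cos 39.0° = 29.76 m/s and v_y0 = 38.30 sin 39.0° = 24.10 m/s.
Require v_y0 t − ½ g t² = 12.0, i.e. 4.905 t² − 24.10 t + 12.0 = 0.
Quadratic formula: t = (24.10 ± √345.51) / 9.81 = (24.10 ± 18.59) / 9.81 → t = 0.5622 s or 4.352 s.
The descending-branch root is 4.352 s.

4.35 s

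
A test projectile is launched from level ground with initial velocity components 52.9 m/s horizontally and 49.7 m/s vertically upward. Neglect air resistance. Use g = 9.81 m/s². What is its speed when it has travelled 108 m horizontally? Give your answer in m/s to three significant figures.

60.7 m/s

Time to reach x = 108 m: t = x/vₓ = 108/52.90 = 2.042 s.
Vertical velocity there: v_y = v_y0 − g t = 49.70 − 9.81 × 2.042 = 29.67 m/s.
Speed: √(vₓ² + v_y²) = √(52.90² + 29.67²) = 60.65 m/s.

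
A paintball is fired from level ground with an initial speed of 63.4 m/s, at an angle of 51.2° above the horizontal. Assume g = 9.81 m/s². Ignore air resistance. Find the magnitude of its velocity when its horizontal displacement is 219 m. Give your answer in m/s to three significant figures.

Components: vₓ = 63.40 cos 51.2° = 39.73 m/s, v_y0 = 63.40 sin 51.2° = 49.41 m/s.
x = vₓ t ⇒ t = 219/39.73 = 5.513 s.
Vertical velocity there: v_y = v_y0 − g t = 49.41 − 9.81 × 5.513 = −4.669 m/s.
Speed: √(vₓ² + v_y²) = √(39.73² + 4.669²) = 40.00 m/s.

40.0 m/s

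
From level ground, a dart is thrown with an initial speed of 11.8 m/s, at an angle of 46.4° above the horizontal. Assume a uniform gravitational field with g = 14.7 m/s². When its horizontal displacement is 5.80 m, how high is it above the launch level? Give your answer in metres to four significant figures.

2.357 m

Resolve: vₓ = 11.80 cos 46.4° = 8.138 m/s and v_y0 = 11.80 sin 46.4° = 8.545 m/s.
x = vₓ t ⇒ t = 5.80/8.138 = 0.7127 s.
Height: y = v_y0 t − ½ g t² = 8.545 × 0.7127 − 7.350 × 0.7127² = 6.091 − 3.734 = 2.357 m.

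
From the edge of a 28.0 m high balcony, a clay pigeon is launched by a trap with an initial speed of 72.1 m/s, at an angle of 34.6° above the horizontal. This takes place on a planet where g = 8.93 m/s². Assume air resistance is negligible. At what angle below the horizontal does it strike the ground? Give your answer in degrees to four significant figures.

38.17°

Resolve: vₓ = 72.10 cos 34.6° = 59.35 m/s and v_y0 = 72.10 sin 34.6° = 40.94 m/s.
Vertical motion (up positive, ground at y = 0): 4.465 t² − (40.94) t − 28.0 = 0, so t = (40.94 + √(40.94² + 2·8.93·28.0)) / 8.93 = (40.94 + 46.65) / 8.93 = 9.809 s.
At impact: v_y = v_y0 − g t = −46.65 m/s; vₓ = 59.35 m/s.
Angle below horizontal: arctan(|v_y|/vₓ) = arctan(46.65/59.35) = 38.17°.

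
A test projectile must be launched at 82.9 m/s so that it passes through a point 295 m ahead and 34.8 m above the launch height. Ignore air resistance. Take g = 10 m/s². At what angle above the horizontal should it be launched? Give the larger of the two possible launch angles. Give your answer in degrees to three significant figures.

76.9°

Trajectory: y = x tanθ − g x² (1 + tan²θ)/(2v₀²). With x = 295, y = 34.8, v₀ = 82.9, g = 10.0:
63.31 tan²θ − 295 tanθ + (98.11) = 0.
tanθ = [295 ± √(295² − 4 × 63.31 × (98.11))] / (2 × 63.31) = (295 ± 249.4) / 126.6, giving tanθ = 0.3605 or 4.299.
θ = 19.82° or 76.90°; the larger is 76.90°.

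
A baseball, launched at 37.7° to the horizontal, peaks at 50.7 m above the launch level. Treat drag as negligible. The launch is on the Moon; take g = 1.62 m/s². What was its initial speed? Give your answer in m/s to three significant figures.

At the peak v_y = 0, so v_y0 = √(2gH) = √(2 × 1.62 × 50.7) = 12.82 m/s.
v_y0 = v₀ sin θ ⇒ v₀ = 12.82 / sin 37.7° = 20.96 m/s.

21.0 m/s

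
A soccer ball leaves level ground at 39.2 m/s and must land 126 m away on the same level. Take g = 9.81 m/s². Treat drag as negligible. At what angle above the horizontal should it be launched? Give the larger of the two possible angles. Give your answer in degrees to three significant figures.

Level-ground range R = v₀² sin(2θ)/g ⇒ sin(2θ) = gR/v₀² = 9.81 × 126 / 39.2² = 0.8044.
2θ = 53.55° or 180° − 53.55° = 126.4°, so θ = 26.78° or 63.22°.
The larger angle is 63.22°.

63.2°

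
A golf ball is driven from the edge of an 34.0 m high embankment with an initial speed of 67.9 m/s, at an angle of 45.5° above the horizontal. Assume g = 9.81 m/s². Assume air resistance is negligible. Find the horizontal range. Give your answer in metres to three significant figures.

501 m

Resolve: vₓ = 67.90 cos 45.5° = 47.59 m/s and v_y0 = 67.90 sin 45.5° = 48.43 m/s.
With up positive and y = 0 at the ground: y(t) = 34.0 + (48.43) t − 4.905 t². Setting y = 0 and taking the positive root: t = [48.43 + √(48.43² + 2·9.81·34.0)] / 9.81 = (48.43 + 54.89) / 9.81 = 10.53 s.
Horizontal distance: R = vₓ t = 47.59 × 10.53 = 501.2 m.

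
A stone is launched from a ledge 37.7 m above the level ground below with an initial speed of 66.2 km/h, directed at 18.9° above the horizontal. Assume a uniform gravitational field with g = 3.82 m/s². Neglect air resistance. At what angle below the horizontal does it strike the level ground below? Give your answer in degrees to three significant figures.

46.0°

Convert: 66.2 km/h = 66.2/3.6 = 18.39 m/s.
Components: vₓ = 18.39 cos 18.9° = 17.40 m/s, v_y0 = 18.39 sin 18.9° = 5.956 m/s.
Vertical motion (up positive, ground at y = 0): 1.910 t² − (5.956) t − 37.7 = 0, so t = (5.956 + √(5.956² + 2·3.82·37.7)) / 3.82 = (5.956 + 17.99) / 3.82 = 6.268 s.
At impact: v_y = v_y0 − g t = −17.99 m/s; vₓ = 17.40 m/s.
Angle below horizontal: arctan(|v_y|/vₓ) = arctan(17.99/17.40) = 45.95°.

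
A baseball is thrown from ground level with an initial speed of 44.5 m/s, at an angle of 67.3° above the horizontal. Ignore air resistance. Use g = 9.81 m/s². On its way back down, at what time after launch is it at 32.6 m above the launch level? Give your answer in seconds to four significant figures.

vₓ = 44.50 cos 67.3° = 17.17 m/s; v_y0 = 44.50 sin 67.3° = 41.05 m/s.
Require v_y0 t − ½ g t² = 32.6, i.e. 4.905 t² − 41.05 t + 32.6 = 0.
t = [41.05 ± √(41.05² − 2·9.81·32.6)] / 9.81 = (41.05 ± 32.34) / 9.81, so t = 0.8884 s or t = 7.481 s.
The descending-branch root is 7.481 s.

7.481 s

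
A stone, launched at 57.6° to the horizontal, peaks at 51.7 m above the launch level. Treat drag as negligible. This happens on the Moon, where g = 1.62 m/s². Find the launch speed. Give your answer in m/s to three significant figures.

15.3 m/s

At the peak v_y = 0, so v_y0 = √(2gH) = √(2 × 1.62 × 51.7) = 12.94 m/s.
v_y0 = v₀ sin θ ⇒ v₀ = 12.94 / sin 57.6° = 15.33 m/s.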